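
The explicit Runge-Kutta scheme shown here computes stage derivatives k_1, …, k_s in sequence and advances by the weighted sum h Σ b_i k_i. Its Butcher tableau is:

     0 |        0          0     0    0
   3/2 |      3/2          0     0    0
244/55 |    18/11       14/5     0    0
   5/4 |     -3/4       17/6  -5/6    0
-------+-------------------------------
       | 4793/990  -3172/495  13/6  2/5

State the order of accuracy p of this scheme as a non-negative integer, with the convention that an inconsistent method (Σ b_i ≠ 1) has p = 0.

2

b = (4793/990, -3172/495, 13/6, 2/5)
c = (0, 3/2, 244/55, 5/4)
Ac = (0, 0, 21/5, 73/132)
Σ b_i: 4793/990·1 + (-3172/495)·1 + 13/6·1 + 2/5·1 = 1 ✓
b·c: (-3172/495)·3/2 + 13/6·244/55 + 2/5·5/4 = 1/2 ✓
b·c²: (-3172/495)·9/4 + 13/6·59536/3025 + 2/5·25/16 = 2094487/72600 ≠ 1/3 ⇒ order 2.
b·Ac: 13/6·21/5 + 2/5·73/132 = 1538/165 ≠ 1/6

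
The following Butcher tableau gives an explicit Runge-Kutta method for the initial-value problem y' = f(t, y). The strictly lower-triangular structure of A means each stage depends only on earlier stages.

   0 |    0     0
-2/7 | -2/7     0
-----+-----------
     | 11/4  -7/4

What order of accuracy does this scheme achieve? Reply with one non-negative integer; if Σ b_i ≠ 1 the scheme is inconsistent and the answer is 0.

b = (11/4, -7/4)
c = (0, -2/7)
Σ b_i: 11/4·1 + (-7/4)·1 = 1 ✓
b·c: (-7/4)·(-2/7) = 1/2 ✓; 2 stages ⇒ order 2.

2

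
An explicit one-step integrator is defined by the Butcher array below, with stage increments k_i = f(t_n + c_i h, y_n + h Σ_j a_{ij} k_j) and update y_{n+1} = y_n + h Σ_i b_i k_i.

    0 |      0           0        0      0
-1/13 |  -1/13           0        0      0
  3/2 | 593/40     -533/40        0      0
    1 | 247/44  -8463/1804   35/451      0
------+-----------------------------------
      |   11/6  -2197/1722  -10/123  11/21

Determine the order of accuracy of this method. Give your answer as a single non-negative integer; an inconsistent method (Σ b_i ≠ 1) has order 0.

b = (11/6, -2197/1722, -10/123, 11/21)
c = (0, -1/13, 3/2, 1)
Ac = (0, 0, 41/40, 21/44)
Σ b_i: 11/6·1 + (-2197/1722)·1 + (-10/123)·1 + 11/21·1 = 1 ✓
b·c: (-2197/1722)·(-1/13) + (-10/123)·3/2 + 11/21·1 = 1/2 ✓
b·c²: (-2197/1722)·1/169 + (-10/123)·9/4 + 11/21·1 = 1/3 ✓
b·Ac: (-10/123)·41/40 + 11/21·21/44 = 1/6 ✓
b·c³: (-2197/1722)·(-1/2197) + (-10/123)·27/8 + 11/21·1 = 1/4 ✓
b·(c∘Ac): (-10/123)·123/80 + 11/21·21/44 = 1/8 ✓
b·Ac²: (-10/123)·(-41/520) + 11/21·21/143 = 1/12 ✓
b·A²c: 11/21·7/88 = 1/24 ✓; 4 stages ⇒ order 4.

4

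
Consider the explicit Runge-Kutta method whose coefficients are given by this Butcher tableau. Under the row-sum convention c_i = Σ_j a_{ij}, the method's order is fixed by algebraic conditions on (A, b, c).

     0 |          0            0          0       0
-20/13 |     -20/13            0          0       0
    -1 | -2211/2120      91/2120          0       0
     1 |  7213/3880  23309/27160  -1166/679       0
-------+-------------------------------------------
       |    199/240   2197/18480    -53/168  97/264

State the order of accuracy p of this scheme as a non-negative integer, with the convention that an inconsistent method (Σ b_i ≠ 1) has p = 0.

b = (199/240, 2197/18480, -53/168, 97/264)
c = (0, -20/13, -1, 1)
Ac = (0, 0, -7/106, 77/194)
Σ b_i: 199/240·1 + 2197/18480·1 + (-53/168)·1 + 97/264·1 = 1 ✓
b·c: 2197/18480·(-20/13) + (-53/168)·(-1) + 97/264·1 = 1/2 ✓
b·c²: 2197/18480·400/169 + (-53/168)·1 + 97/264·1 = 1/3 ✓
b·Ac: (-53/168)·(-7/106) + 97/264·77/194 = 1/6 ✓
b·c³: 2197/18480·(-8000/2197) + (-53/168)·(-1) + 97/264·1 = 1/4 ✓
b·(c∘Ac): (-53/168)·7/106 + 97/264·77/194 = 1/8 ✓
b·Ac²: (-53/168)·70/689 + 97/264·396/1261 = 1/12 ✓
b·A²c: 97/264·11/97 = 1/24 ✓; 4 stages ⇒ order 4.

4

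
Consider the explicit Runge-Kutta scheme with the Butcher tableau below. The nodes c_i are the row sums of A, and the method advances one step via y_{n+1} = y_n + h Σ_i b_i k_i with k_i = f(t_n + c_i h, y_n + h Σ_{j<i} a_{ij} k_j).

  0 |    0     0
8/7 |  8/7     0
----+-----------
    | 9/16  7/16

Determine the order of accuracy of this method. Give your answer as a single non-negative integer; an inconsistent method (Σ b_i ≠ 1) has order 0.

b = (9/16, 7/16)
c = (0, 8/7)
Σ b_i: 9/16·1 + 7/16·1 = 1 ✓
b·c: 7/16·8/7 = 1/2 ✓; 2 stages ⇒ order 2.

2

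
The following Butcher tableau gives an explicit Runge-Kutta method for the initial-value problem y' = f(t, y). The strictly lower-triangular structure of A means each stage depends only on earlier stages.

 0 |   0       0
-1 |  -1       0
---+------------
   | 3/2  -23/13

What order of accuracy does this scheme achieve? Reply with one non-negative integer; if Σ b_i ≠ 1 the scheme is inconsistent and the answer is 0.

0

b = (3/2, -23/13)
c = (0, -1)
Σ b_i: 3/2·1 + (-23/13)·1 = -7/26 ≠ 1 ⇒ order 0.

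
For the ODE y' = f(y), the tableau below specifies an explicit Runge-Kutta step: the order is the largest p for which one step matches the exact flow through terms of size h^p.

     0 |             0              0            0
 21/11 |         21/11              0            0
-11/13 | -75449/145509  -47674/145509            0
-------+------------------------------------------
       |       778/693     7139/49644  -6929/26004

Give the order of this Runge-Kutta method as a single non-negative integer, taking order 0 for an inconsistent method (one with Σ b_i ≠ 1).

3

b = (778/693, 7139/49644, -6929/26004)
c = (0, 21/11, -11/13)
Ac = (0, 0, -4334/6929)
Σ b_i: 778/693·1 + 7139/49644·1 + (-6929/26004)·1 = 1 ✓
b·c: 7139/49644·21/11 + (-6929/26004)·(-11/13) = 1/2 ✓
b·c²: 7139/49644·441/121 + (-6929/26004)·121/169 = 1/3 ✓
b·Ac: (-6929/26004)·(-4334/6929) = 1/6 ✓; 3 stages ⇒ order 3.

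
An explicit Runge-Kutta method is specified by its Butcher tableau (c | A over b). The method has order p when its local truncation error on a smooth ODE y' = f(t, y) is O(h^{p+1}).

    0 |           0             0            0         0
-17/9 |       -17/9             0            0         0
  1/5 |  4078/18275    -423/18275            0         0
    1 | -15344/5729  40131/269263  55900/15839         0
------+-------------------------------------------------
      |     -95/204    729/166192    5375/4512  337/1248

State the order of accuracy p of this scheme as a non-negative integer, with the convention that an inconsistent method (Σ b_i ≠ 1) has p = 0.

4

b = (-95/204, 729/166192, 5375/4512, 337/1248)
c = (0, -17/9, 1/5, 1)
Ac = (0, 0, 47/1075, 143/337)
Σ b_i: (-95/204)·1 + 729/166192·1 + 5375/4512·1 + 337/1248·1 = 1 ✓
b·c: 729/166192·(-17/9) + 5375/4512·1/5 + 337/1248·1 = 1/2 ✓
b·c²: 729/166192·289/81 + 5375/4512·1/25 + 337/1248·1 = 1/3 ✓
b·Ac: 5375/4512·47/1075 + 337/1248·143/337 = 1/6 ✓
b·c³: 729/166192·(-4913/729) + 5375/4512·1/125 + 337/1248·1 = 1/4 ✓
b·(c∘Ac): 5375/4512·47/5375 + 337/1248·143/337 = 1/8 ✓
b·Ac²: 5375/4512·(-799/9675) + 337/1248·2041/3033 = 1/12 ✓
b·A²c: 337/1248·52/337 = 1/24 ✓; 4 stages ⇒ order 4.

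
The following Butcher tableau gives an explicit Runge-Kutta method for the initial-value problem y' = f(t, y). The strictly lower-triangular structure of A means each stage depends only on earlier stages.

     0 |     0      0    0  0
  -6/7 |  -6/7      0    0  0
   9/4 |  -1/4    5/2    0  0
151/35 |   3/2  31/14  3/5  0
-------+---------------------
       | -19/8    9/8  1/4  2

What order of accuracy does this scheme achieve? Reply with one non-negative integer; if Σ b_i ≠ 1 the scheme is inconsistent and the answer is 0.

1

b = (-19/8, 9/8, 1/4, 2)
c = (0, -6/7, 9/4, 151/35)
Ac = (0, 0, -15/7, -537/980)
Σ b_i: (-19/8)·1 + 9/8·1 + 1/4·1 + 2·1 = 1 ✓
b·c: 9/8·(-6/7) + 1/4·9/4 + 2·151/35 = 4607/560 ≠ 1/2 ⇒ order 1.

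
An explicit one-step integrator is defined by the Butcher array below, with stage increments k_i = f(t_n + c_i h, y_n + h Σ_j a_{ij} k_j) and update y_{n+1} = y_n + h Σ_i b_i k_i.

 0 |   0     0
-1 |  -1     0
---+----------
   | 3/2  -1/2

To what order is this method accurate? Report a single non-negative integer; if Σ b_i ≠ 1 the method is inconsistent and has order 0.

b = (3/2, -1/2)
c = (0, -1)
Σ b_i: 3/2·1 + (-1/2)·1 = 1 ✓
b·c: (-1/2)·(-1) = 1/2 ✓; 2 stages ⇒ order 2.

2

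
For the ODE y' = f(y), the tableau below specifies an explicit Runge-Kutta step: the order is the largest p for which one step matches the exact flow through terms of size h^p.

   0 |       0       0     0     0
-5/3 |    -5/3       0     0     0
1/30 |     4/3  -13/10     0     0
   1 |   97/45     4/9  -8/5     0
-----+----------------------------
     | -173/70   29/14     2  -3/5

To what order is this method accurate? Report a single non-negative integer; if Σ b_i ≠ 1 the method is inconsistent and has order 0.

b = (-173/70, 29/14, 2, -3/5)
c = (0, -5/3, 1/30, 1)
Ac = (0, 0, 13/6, -536/675)
Σ b_i: (-173/70)·1 + 29/14·1 + 2·1 + (-3/5)·1 = 1 ✓
b·c: 29/14·(-5/3) + 2·1/30 + (-3/5)·1 = -279/70 ≠ 1/2 ⇒ order 1.

1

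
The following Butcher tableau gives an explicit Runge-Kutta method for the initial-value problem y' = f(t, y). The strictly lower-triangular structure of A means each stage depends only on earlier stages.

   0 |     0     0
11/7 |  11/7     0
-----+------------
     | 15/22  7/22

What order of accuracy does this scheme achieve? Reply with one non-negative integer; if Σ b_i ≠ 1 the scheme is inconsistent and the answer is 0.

2

b = (15/22, 7/22)
c = (0, 11/7)
Σ b_i: 15/22·1 + 7/22·1 = 1 ✓
b·c: 7/22·11/7 = 1/2 ✓; 2 stages ⇒ order 2.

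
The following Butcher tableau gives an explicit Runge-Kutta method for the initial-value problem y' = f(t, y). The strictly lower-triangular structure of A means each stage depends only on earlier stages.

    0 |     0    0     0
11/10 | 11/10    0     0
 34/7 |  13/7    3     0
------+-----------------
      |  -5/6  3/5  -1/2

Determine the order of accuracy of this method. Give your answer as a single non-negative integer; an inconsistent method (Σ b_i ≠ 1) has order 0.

0

b = (-5/6, 3/5, -1/2)
c = (0, 11/10, 34/7)
Ac = (0, 0, 33/10)
Σ b_i: (-5/6)·1 + 3/5·1 + (-1/2)·1 = -11/15 ≠ 1 ⇒ order 0.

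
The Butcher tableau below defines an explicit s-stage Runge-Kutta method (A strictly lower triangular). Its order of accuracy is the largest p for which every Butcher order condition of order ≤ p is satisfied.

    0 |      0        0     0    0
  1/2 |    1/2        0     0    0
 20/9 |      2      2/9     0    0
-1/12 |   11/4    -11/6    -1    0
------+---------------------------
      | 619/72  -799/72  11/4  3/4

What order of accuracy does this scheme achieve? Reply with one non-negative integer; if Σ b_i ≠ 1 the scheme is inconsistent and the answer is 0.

2

b = (619/72, -799/72, 11/4, 3/4)
c = (0, 1/2, 20/9, -1/12)
Ac = (0, 0, 1/9, -113/36)
Σ b_i: 619/72·1 + (-799/72)·1 + 11/4·1 + 3/4·1 = 1 ✓
b·c: (-799/72)·1/2 + 11/4·20/9 + 3/4·(-1/12) = 1/2 ✓
b·c²: (-799/72)·1/4 + 11/4·400/81 + 3/4·1/144 = 56045/5184 ≠ 1/3 ⇒ order 2.
b·Ac: 11/4·1/9 + 3/4·(-113/36) = -295/144 ≠ 1/6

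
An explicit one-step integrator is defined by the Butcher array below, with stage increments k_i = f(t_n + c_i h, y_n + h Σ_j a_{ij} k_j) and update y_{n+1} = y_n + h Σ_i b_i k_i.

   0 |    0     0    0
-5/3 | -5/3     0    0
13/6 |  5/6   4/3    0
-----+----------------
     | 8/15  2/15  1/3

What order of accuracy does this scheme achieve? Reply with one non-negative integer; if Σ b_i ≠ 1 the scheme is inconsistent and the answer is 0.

2

b = (8/15, 2/15, 1/3)
c = (0, -5/3, 13/6)
Ac = (0, 0, -20/9)
Σ b_i: 8/15·1 + 2/15·1 + 1/3·1 = 1 ✓
b·c: 2/15·(-5/3) + 1/3·13/6 = 1/2 ✓
b·c²: 2/15·25/9 + 1/3·169/36 = 209/108 ≠ 1/3 ⇒ order 2.
b·Ac: 1/3·(-20/9) = -20/27 ≠ 1/6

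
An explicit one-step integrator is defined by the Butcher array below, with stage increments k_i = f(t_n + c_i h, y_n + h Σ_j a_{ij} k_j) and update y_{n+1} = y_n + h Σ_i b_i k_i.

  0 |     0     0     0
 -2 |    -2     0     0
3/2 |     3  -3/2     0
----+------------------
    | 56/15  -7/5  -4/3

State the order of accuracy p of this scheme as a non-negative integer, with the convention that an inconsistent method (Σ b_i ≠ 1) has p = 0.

1

b = (56/15, -7/5, -4/3)
c = (0, -2, 3/2)
Ac = (0, 0, 3)
Σ b_i: 56/15·1 + (-7/5)·1 + (-4/3)·1 = 1 ✓
b·c: (-7/5)·(-2) + (-4/3)·3/2 = 4/5 ≠ 1/2 ⇒ order 1.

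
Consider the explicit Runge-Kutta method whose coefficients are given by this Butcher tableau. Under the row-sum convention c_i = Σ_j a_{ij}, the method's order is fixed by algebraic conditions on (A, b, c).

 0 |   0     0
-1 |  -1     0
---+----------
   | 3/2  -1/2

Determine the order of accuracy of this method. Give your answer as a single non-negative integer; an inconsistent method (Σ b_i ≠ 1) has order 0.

2

b = (3/2, -1/2)
c = (0, -1)
Σ b_i: 3/2·1 + (-1/2)·1 = 1 ✓
b·c: (-1/2)·(-1) = 1/2 ✓; 2 stages ⇒ order 2.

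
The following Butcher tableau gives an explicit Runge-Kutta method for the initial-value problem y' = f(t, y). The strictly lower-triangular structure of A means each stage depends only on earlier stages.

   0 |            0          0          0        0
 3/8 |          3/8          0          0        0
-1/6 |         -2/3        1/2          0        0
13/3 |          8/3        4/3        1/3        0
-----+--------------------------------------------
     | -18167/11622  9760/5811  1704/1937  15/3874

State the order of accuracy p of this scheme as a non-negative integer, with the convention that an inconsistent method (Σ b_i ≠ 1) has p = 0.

3

b = (-18167/11622, 9760/5811, 1704/1937, 15/3874)
c = (0, 3/8, -1/6, 13/3)
Ac = (0, 0, 3/16, 4/9)
Σ b_i: (-18167/11622)·1 + 9760/5811·1 + 1704/1937·1 + 15/3874·1 = 1 ✓
b·c: 9760/5811·3/8 + 1704/1937·(-1/6) + 15/3874·13/3 = 1/2 ✓
b·c²: 9760/5811·9/64 + 1704/1937·1/36 + 15/3874·169/9 = 1/3 ✓
b·Ac: 1704/1937·3/16 + 15/3874·4/9 = 1/6 ✓
b·c³: 9760/5811·27/512 + 1704/1937·(-1/216) + 15/3874·2197/27 = 8573/21456 ≠ 1/4 ⇒ order 3.
b·(c∘Ac): 1704/1937·(-1/32) + 15/3874·52/27 = -1397/69732 ≠ 1/8
b·Ac²: 1704/1937·9/128 + 15/3874·85/432 = 2687/42912 ≠ 1/12
b·A²c: 15/3874·1/16 = 15/61984 ≠ 1/24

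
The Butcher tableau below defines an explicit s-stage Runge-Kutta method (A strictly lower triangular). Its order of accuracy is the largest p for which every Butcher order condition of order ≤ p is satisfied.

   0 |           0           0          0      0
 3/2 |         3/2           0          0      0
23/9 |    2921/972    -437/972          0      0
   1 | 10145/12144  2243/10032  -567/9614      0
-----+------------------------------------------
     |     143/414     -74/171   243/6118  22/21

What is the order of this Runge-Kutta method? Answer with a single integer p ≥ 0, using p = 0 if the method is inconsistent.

4

b = (143/414, -74/171, 243/6118, 22/21)
c = (0, 3/2, 23/9, 1)
Ac = (0, 0, -437/648, 65/352)
Σ b_i: 143/414·1 + (-74/171)·1 + 243/6118·1 + 22/21·1 = 1 ✓
b·c: (-74/171)·3/2 + 243/6118·23/9 + 22/21·1 = 1/2 ✓
b·c²: (-74/171)·9/4 + 243/6118·529/81 + 22/21·1 = 1/3 ✓
b·Ac: 243/6118·(-437/648) + 22/21·65/352 = 1/6 ✓
b·c³: (-74/171)·27/8 + 243/6118·12167/729 + 22/21·1 = 1/4 ✓
b·(c∘Ac): 243/6118·(-10051/5832) + 22/21·65/352 = 1/8 ✓
b·Ac²: 243/6118·(-437/432) + 22/21·83/704 = 1/12 ✓
b·A²c: 22/21·7/176 = 1/24 ✓; 4 stages ⇒ order 4.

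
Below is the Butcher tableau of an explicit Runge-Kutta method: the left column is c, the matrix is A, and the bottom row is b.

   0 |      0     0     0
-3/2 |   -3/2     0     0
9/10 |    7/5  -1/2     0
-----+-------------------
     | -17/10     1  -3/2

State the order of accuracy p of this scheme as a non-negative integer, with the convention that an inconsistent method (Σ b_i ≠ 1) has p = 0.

b = (-17/10, 1, -3/2)
c = (0, -3/2, 9/10)
Ac = (0, 0, 3/4)
Σ b_i: (-17/10)·1 + 1·1 + (-3/2)·1 = -11/5 ≠ 1 ⇒ order 0.

0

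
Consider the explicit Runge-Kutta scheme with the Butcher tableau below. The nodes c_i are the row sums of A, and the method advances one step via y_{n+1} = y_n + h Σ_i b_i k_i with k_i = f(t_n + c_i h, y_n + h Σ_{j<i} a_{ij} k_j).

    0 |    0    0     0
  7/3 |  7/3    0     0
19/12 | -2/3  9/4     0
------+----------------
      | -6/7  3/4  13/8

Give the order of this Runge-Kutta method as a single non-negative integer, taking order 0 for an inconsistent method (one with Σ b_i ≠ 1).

0

b = (-6/7, 3/4, 13/8)
c = (0, 7/3, 19/12)
Ac = (0, 0, 21/4)
Σ b_i: (-6/7)·1 + 3/4·1 + 13/8·1 = 85/56 ≠ 1 ⇒ order 0.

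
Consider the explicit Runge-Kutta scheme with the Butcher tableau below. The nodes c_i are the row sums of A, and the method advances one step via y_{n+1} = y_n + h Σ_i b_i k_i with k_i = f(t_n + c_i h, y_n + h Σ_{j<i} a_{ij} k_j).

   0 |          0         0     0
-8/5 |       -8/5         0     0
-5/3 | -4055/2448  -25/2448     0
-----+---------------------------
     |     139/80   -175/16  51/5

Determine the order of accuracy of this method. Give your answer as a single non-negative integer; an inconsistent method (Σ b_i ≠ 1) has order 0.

b = (139/80, -175/16, 51/5)
c = (0, -8/5, -5/3)
Ac = (0, 0, 5/306)
Σ b_i: 139/80·1 + (-175/16)·1 + 51/5·1 = 1 ✓
b·c: (-175/16)·(-8/5) + 51/5·(-5/3) = 1/2 ✓
b·c²: (-175/16)·64/25 + 51/5·25/9 = 1/3 ✓
b·Ac: 51/5·5/306 = 1/6 ✓; 3 stages ⇒ order 3.

3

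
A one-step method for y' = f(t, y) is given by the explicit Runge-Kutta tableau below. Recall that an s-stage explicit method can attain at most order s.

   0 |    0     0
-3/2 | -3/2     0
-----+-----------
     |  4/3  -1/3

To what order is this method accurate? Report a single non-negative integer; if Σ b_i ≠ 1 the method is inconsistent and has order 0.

b = (4/3, -1/3)
c = (0, -3/2)
Σ b_i: 4/3·1 + (-1/3)·1 = 1 ✓
b·c: (-1/3)·(-3/2) = 1/2 ✓; 2 stages ⇒ order 2.

2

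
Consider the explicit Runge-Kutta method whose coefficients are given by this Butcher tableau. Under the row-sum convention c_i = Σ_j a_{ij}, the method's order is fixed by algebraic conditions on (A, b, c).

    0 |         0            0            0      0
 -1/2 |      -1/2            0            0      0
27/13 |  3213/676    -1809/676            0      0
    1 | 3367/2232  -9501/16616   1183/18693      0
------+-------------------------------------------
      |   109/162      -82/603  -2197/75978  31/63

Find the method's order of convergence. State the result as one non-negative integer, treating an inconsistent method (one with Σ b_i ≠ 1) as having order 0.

b = (109/162, -82/603, -2197/75978, 31/63)
c = (0, -1/2, 27/13, 1)
Ac = (0, 0, 1809/1352, 207/496)
Σ b_i: 109/162·1 + (-82/603)·1 + (-2197/75978)·1 + 31/63·1 = 1 ✓
b·c: (-82/603)·(-1/2) + (-2197/75978)·27/13 + 31/63·1 = 1/2 ✓
b·c²: (-82/603)·1/4 + (-2197/75978)·729/169 + 31/63·1 = 1/3 ✓
b·Ac: (-2197/75978)·1809/1352 + 31/63·207/496 = 1/6 ✓
b·c³: (-82/603)·(-1/8) + (-2197/75978)·19683/2197 + 31/63·1 = 1/4 ✓
b·(c∘Ac): (-2197/75978)·48843/17576 + 31/63·207/496 = 1/8 ✓
b·Ac²: (-2197/75978)·(-1809/2704) + 31/63·129/992 = 1/12 ✓
b·A²c: 31/63·21/248 = 1/24 ✓; 4 stages ⇒ order 4.

4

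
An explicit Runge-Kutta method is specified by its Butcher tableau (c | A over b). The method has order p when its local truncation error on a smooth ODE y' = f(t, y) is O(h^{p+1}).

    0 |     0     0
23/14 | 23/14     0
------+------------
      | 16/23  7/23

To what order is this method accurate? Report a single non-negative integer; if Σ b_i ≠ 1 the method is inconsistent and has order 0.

2

b = (16/23, 7/23)
c = (0, 23/14)
Σ b_i: 16/23·1 + 7/23·1 = 1 ✓
b·c: 7/23·23/14 = 1/2 ✓; 2 stages ⇒ order 2.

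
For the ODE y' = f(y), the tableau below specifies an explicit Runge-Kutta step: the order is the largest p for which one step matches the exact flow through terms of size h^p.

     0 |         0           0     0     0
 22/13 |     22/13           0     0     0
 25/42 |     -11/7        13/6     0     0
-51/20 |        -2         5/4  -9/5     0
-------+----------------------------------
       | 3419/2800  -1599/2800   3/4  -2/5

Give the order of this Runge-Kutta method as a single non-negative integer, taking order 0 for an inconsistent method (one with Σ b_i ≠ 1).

b = (3419/2800, -1599/2800, 3/4, -2/5)
c = (0, 22/13, 25/42, -51/20)
Ac = (0, 0, 11/3, 95/91)
Σ b_i: 3419/2800·1 + (-1599/2800)·1 + 3/4·1 + (-2/5)·1 = 1 ✓
b·c: (-1599/2800)·22/13 + 3/4·25/42 + (-2/5)·(-51/20) = 1/2 ✓
b·c²: (-1599/2800)·484/169 + 3/4·625/1764 + (-2/5)·2601/400 = -15176257/3822000 ≠ 1/3 ⇒ order 2.
b·Ac: 3/4·11/3 + (-2/5)·95/91 = 849/364 ≠ 1/6

2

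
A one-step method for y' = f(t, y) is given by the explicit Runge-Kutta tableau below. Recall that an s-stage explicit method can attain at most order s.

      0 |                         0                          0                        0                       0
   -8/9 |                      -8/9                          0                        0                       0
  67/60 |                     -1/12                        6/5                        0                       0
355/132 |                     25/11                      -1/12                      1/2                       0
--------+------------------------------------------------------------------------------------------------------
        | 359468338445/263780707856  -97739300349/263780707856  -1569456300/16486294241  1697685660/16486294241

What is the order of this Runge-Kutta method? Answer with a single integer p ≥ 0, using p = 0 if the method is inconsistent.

b = (359468338445/263780707856, -97739300349/263780707856, -1569456300/16486294241, 1697685660/16486294241)
c = (0, -8/9, 67/60, 355/132)
Ac = (0, 0, -16/15, 683/1080)
Σ b_i: 359468338445/263780707856·1 + (-97739300349/263780707856)·1 + (-1569456300/16486294241)·1 + 1697685660/16486294241·1 = 1 ✓
b·c: (-97739300349/263780707856)·(-8/9) + (-1569456300/16486294241)·67/60 + 1697685660/16486294241·355/132 = 1/2 ✓
b·c²: (-97739300349/263780707856)·64/81 + (-1569456300/16486294241)·4489/3600 + 1697685660/16486294241·126025/17424 = 1/3 ✓
b·Ac: (-1569456300/16486294241)·(-16/15) + 1697685660/16486294241·683/1080 = 1/6 ✓
b·c³: (-97739300349/263780707856)·(-512/729) + (-1569456300/16486294241)·300763/216000 + 1697685660/16486294241·44738875/2299968 = 139108072181381/65285725194360 ≠ 1/4 ⇒ order 3.
b·(c∘Ac): (-1569456300/16486294241)·(-268/225) + 1697685660/16486294241·48493/28512 = 342490185193/1187013185352 ≠ 1/8
b·Ac²: (-1569456300/16486294241)·128/135 + 1697685660/16486294241·108403/194400 = -584710925639/17805197780280 ≠ 1/12
b·A²c: 1697685660/16486294241·(-8/15) = -905432352/16486294241 ≠ 1/24

3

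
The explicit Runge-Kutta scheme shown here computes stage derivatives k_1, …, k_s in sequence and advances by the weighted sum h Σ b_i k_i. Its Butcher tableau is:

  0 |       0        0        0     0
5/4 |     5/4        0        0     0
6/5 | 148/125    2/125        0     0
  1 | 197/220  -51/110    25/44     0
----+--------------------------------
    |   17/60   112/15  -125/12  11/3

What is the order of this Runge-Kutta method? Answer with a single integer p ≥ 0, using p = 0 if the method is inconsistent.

4

b = (17/60, 112/15, -125/12, 11/3)
c = (0, 5/4, 6/5, 1)
Ac = (0, 0, 1/50, 9/88)
Σ b_i: 17/60·1 + 112/15·1 + (-125/12)·1 + 11/3·1 = 1 ✓
b·c: 112/15·5/4 + (-125/12)·6/5 + 11/3·1 = 1/2 ✓
b·c²: 112/15·25/16 + (-125/12)·36/25 + 11/3·1 = 1/3 ✓
b·Ac: (-125/12)·1/50 + 11/3·9/88 = 1/6 ✓
b·c³: 112/15·125/64 + (-125/12)·216/125 + 11/3·1 = 1/4 ✓
b·(c∘Ac): (-125/12)·3/125 + 11/3·9/88 = 1/8 ✓
b·Ac²: (-125/12)·1/40 + 11/3·3/32 = 1/12 ✓
b·A²c: 11/3·1/88 = 1/24 ✓; 4 stages ⇒ order 4.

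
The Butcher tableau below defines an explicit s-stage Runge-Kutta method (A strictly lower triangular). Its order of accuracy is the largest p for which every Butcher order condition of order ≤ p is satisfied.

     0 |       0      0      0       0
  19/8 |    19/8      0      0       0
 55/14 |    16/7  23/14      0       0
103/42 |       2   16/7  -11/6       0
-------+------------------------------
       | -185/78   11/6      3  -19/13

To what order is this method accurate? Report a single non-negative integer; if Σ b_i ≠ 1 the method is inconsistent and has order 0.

b = (-185/78, 11/6, 3, -19/13)
c = (0, 19/8, 55/14, 103/42)
Ac = (0, 0, 437/112, -149/84)
Σ b_i: (-185/78)·1 + 11/6·1 + 3·1 + (-19/13)·1 = 1 ✓
b·c: 11/6·19/8 + 3·55/14 + (-19/13)·103/42 = 18281/1456 ≠ 1/2 ⇒ order 1.

1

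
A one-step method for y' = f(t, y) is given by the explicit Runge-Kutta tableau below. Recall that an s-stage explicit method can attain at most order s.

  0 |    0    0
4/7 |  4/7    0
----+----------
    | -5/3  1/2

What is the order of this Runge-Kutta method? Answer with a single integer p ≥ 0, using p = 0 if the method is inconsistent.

b = (-5/3, 1/2)
c = (0, 4/7)
Σ b_i: (-5/3)·1 + 1/2·1 = -7/6 ≠ 1 ⇒ order 0.

0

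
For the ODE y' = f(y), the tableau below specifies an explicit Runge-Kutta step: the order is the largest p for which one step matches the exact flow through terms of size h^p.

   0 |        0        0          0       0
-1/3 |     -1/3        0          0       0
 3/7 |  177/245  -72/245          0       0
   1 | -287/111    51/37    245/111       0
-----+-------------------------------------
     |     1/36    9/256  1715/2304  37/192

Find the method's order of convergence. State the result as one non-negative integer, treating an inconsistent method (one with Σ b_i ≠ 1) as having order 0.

4

b = (1/36, 9/256, 1715/2304, 37/192)
c = (0, -1/3, 3/7, 1)
Ac = (0, 0, 24/245, 18/37)
Σ b_i: 1/36·1 + 9/256·1 + 1715/2304·1 + 37/192·1 = 1 ✓
b·c: 9/256·(-1/3) + 1715/2304·3/7 + 37/192·1 = 1/2 ✓
b·c²: 9/256·1/9 + 1715/2304·9/49 + 37/192·1 = 1/3 ✓
b·Ac: 1715/2304·24/245 + 37/192·18/37 = 1/6 ✓
b·c³: 9/256·(-1/27) + 1715/2304·27/343 + 37/192·1 = 1/4 ✓
b·(c∘Ac): 1715/2304·72/1715 + 37/192·18/37 = 1/8 ✓
b·Ac²: 1715/2304·(-8/245) + 37/192·62/111 = 1/12 ✓
b·A²c: 37/192·8/37 = 1/24 ✓; 4 stages ⇒ order 4.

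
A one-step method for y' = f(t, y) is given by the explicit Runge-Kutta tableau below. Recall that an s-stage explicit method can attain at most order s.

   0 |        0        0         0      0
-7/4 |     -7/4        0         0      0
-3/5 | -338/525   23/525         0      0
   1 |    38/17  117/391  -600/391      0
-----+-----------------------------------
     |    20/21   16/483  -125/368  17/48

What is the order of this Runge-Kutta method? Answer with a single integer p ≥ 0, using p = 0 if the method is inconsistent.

4

b = (20/21, 16/483, -125/368, 17/48)
c = (0, -7/4, -3/5, 1)
Ac = (0, 0, -23/300, 27/68)
Σ b_i: 20/21·1 + 16/483·1 + (-125/368)·1 + 17/48·1 = 1 ✓
b·c: 16/483·(-7/4) + (-125/368)·(-3/5) + 17/48·1 = 1/2 ✓
b·c²: 16/483·49/16 + (-125/368)·9/25 + 17/48·1 = 1/3 ✓
b·Ac: (-125/368)·(-23/300) + 17/48·27/68 = 1/6 ✓
b·c³: 16/483·(-343/64) + (-125/368)·(-27/125) + 17/48·1 = 1/4 ✓
b·(c∘Ac): (-125/368)·23/500 + 17/48·27/68 = 1/8 ✓
b·Ac²: (-125/368)·161/1200 + 17/48·99/272 = 1/12 ✓
b·A²c: 17/48·2/17 = 1/24 ✓; 4 stages ⇒ order 4.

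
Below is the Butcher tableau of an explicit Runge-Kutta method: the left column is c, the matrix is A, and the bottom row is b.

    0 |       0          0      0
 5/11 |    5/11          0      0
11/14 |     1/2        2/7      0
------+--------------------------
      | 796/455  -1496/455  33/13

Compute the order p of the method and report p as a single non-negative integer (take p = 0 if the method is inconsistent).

2

b = (796/455, -1496/455, 33/13)
c = (0, 5/11, 11/14)
Ac = (0, 0, 10/77)
Σ b_i: 796/455·1 + (-1496/455)·1 + 33/13·1 = 1 ✓
b·c: (-1496/455)·5/11 + 33/13·11/14 = 1/2 ✓
b·c²: (-1496/455)·25/121 + 33/13·121/196 = 24883/28028 ≠ 1/3 ⇒ order 2.
b·Ac: 33/13·10/77 = 30/91 ≠ 1/6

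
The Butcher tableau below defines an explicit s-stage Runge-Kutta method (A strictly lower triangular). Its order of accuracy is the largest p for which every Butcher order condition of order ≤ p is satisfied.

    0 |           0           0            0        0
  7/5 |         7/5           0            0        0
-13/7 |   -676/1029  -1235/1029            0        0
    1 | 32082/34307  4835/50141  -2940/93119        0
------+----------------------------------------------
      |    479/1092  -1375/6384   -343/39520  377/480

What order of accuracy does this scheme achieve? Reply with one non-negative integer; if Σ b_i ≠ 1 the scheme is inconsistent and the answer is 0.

4

b = (479/1092, -1375/6384, -343/39520, 377/480)
c = (0, 7/5, -13/7, 1)
Ac = (0, 0, -247/147, 73/377)
Σ b_i: 479/1092·1 + (-1375/6384)·1 + (-343/39520)·1 + 377/480·1 = 1 ✓
b·c: (-1375/6384)·7/5 + (-343/39520)·(-13/7) + 377/480·1 = 1/2 ✓
b·c²: (-1375/6384)·49/25 + (-343/39520)·169/49 + 377/480·1 = 1/3 ✓
b·Ac: (-343/39520)·(-247/147) + 377/480·73/377 = 1/6 ✓
b·c³: (-1375/6384)·343/125 + (-343/39520)·(-2197/343) + 377/480·1 = 1/4 ✓
b·(c∘Ac): (-343/39520)·3211/1029 + 377/480·73/377 = 1/8 ✓
b·Ac²: (-343/39520)·(-247/105) + 377/480·151/1885 = 1/12 ✓
b·A²c: 377/480·20/377 = 1/24 ✓; 4 stages ⇒ order 4.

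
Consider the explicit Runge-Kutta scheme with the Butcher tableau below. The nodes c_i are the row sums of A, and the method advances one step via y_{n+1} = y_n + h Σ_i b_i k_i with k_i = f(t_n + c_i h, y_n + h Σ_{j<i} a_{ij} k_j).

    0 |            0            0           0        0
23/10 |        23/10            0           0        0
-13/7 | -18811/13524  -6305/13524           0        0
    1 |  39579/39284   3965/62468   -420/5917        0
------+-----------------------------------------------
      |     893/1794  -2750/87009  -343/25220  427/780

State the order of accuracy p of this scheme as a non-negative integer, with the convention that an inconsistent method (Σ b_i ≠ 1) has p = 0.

b = (893/1794, -2750/87009, -343/25220, 427/780)
c = (0, 23/10, -13/7, 1)
Ac = (0, 0, -1261/1176, 949/3416)
Σ b_i: 893/1794·1 + (-2750/87009)·1 + (-343/25220)·1 + 427/780·1 = 1 ✓
b·c: (-2750/87009)·23/10 + (-343/25220)·(-13/7) + 427/780·1 = 1/2 ✓
b·c²: (-2750/87009)·529/100 + (-343/25220)·169/49 + 427/780·1 = 1/3 ✓
b·Ac: (-343/25220)·(-1261/1176) + 427/780·949/3416 = 1/6 ✓
b·c³: (-2750/87009)·12167/1000 + (-343/25220)·(-2197/343) + 427/780·1 = 1/4 ✓
b·(c∘Ac): (-343/25220)·16393/8232 + 427/780·949/3416 = 1/8 ✓
b·Ac²: (-343/25220)·(-29003/11760) + 427/780·3107/34160 = 1/12 ✓
b·A²c: 427/780·65/854 = 1/24 ✓; 4 stages ⇒ order 4.

4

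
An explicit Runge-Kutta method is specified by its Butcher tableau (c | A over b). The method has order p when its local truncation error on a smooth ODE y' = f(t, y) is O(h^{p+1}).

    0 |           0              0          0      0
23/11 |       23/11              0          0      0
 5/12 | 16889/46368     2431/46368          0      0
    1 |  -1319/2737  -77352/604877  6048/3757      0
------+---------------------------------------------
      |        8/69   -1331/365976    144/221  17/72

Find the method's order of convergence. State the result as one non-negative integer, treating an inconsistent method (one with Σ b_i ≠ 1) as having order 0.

4

b = (8/69, -1331/365976, 144/221, 17/72)
c = (0, 23/11, 5/12, 1)
Ac = (0, 0, 221/2016, 48/119)
Σ b_i: 8/69·1 + (-1331/365976)·1 + 144/221·1 + 17/72·1 = 1 ✓
b·c: (-1331/365976)·23/11 + 144/221·5/12 + 17/72·1 = 1/2 ✓
b·c²: (-1331/365976)·529/121 + 144/221·25/144 + 17/72·1 = 1/3 ✓
b·Ac: 144/221·221/2016 + 17/72·48/119 = 1/6 ✓
b·c³: (-1331/365976)·12167/1331 + 144/221·125/1728 + 17/72·1 = 1/4 ✓
b·(c∘Ac): 144/221·1105/24192 + 17/72·48/119 = 1/8 ✓
b·Ac²: 144/221·5083/22176 + 17/72·(-366/1309) = 1/12 ✓
b·A²c: 17/72·3/17 = 1/24 ✓; 4 stages ⇒ order 4.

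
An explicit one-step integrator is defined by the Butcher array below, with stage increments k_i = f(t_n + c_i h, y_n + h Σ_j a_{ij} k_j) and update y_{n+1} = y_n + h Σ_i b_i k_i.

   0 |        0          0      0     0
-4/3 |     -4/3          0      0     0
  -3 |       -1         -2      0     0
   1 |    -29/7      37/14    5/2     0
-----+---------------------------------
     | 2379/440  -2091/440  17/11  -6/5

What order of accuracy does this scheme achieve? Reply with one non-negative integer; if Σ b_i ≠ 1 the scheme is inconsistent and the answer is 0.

b = (2379/440, -2091/440, 17/11, -6/5)
c = (0, -4/3, -3, 1)
Ac = (0, 0, 8/3, -463/42)
Σ b_i: 2379/440·1 + (-2091/440)·1 + 17/11·1 + (-6/5)·1 = 1 ✓
b·c: (-2091/440)·(-4/3) + 17/11·(-3) + (-6/5)·1 = 1/2 ✓
b·c²: (-2091/440)·16/9 + 17/11·9 + (-6/5)·1 = 703/165 ≠ 1/3 ⇒ order 2.
b·Ac: 17/11·8/3 + (-6/5)·(-463/42) = 20039/1155 ≠ 1/6

2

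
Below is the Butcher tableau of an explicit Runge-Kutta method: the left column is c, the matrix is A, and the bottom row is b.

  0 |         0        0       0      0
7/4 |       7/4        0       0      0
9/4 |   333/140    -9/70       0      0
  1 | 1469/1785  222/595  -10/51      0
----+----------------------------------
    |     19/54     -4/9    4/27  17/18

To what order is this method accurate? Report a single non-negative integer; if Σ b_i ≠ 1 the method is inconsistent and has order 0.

b = (19/54, -4/9, 4/27, 17/18)
c = (0, 7/4, 9/4, 1)
Ac = (0, 0, -9/40, 18/85)
Σ b_i: 19/54·1 + (-4/9)·1 + 4/27·1 + 17/18·1 = 1 ✓
b·c: (-4/9)·7/4 + 4/27·9/4 + 17/18·1 = 1/2 ✓
b·c²: (-4/9)·49/16 + 4/27·81/16 + 17/18·1 = 1/3 ✓
b·Ac: 4/27·(-9/40) + 17/18·18/85 = 1/6 ✓
b·c³: (-4/9)·343/64 + 4/27·729/64 + 17/18·1 = 1/4 ✓
b·(c∘Ac): 4/27·(-81/160) + 17/18·18/85 = 1/8 ✓
b·Ac²: 4/27·(-63/160) + 17/18·3/20 = 1/12 ✓
b·A²c: 17/18·3/68 = 1/24 ✓; 4 stages ⇒ order 4.

4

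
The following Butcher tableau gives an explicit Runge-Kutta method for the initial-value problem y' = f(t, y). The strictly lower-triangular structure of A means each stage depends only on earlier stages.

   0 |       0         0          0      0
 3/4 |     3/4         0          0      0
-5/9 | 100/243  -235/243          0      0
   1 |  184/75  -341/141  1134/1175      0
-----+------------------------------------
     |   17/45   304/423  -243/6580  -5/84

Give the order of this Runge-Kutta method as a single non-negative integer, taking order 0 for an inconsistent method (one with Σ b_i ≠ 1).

b = (17/45, 304/423, -243/6580, -5/84)
c = (0, 3/4, -5/9, 1)
Ac = (0, 0, -235/324, -47/20)
Σ b_i: 17/45·1 + 304/423·1 + (-243/6580)·1 + (-5/84)·1 = 1 ✓
b·c: 304/423·3/4 + (-243/6580)·(-5/9) + (-5/84)·1 = 1/2 ✓
b·c²: 304/423·9/16 + (-243/6580)·25/81 + (-5/84)·1 = 1/3 ✓
b·Ac: (-243/6580)·(-235/324) + (-5/84)·(-47/20) = 1/6 ✓
b·c³: 304/423·27/64 + (-243/6580)·(-125/729) + (-5/84)·1 = 1/4 ✓
b·(c∘Ac): (-243/6580)·1175/2916 + (-5/84)·(-47/20) = 1/8 ✓
b·Ac²: (-243/6580)·(-235/432) + (-5/84)·(-17/16) = 1/12 ✓
b·A²c: (-5/84)·(-7/10) = 1/24 ✓; 4 stages ⇒ order 4.

4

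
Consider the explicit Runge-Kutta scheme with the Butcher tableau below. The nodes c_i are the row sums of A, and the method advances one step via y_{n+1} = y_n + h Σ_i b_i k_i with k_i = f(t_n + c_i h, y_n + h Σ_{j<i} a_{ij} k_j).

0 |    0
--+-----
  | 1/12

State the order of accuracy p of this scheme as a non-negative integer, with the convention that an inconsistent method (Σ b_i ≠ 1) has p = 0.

b = (1/12)
c = (0)
Σ b_i: 1/12·1 = 1/12 ≠ 1 ⇒ order 0.

0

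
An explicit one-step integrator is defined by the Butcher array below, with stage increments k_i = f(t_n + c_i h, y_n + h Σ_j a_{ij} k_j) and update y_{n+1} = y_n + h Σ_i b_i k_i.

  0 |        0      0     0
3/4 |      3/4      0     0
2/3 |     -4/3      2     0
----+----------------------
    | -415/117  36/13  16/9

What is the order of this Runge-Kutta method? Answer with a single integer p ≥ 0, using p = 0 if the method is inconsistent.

b = (-415/117, 36/13, 16/9)
c = (0, 3/4, 2/3)
Ac = (0, 0, 3/2)
Σ b_i: (-415/117)·1 + 36/13·1 + 16/9·1 = 1 ✓
b·c: 36/13·3/4 + 16/9·2/3 = 1145/351 ≠ 1/2 ⇒ order 1.

1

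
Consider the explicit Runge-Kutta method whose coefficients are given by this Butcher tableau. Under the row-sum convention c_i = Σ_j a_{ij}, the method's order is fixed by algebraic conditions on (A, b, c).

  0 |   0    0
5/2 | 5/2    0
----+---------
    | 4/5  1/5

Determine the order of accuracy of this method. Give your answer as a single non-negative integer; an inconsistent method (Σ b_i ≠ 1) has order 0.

2

b = (4/5, 1/5)
c = (0, 5/2)
Σ b_i: 4/5·1 + 1/5·1 = 1 ✓
b·c: 1/5·5/2 = 1/2 ✓; 2 stages ⇒ order 2.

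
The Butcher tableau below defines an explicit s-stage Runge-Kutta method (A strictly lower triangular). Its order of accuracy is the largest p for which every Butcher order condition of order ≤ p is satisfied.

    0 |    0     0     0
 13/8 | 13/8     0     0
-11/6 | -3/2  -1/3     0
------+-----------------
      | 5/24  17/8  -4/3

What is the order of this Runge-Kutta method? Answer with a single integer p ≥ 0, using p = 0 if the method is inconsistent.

1

b = (5/24, 17/8, -4/3)
c = (0, 13/8, -11/6)
Ac = (0, 0, -13/24)
Σ b_i: 5/24·1 + 17/8·1 + (-4/3)·1 = 1 ✓
b·c: 17/8·13/8 + (-4/3)·(-11/6) = 3397/576 ≠ 1/2 ⇒ order 1.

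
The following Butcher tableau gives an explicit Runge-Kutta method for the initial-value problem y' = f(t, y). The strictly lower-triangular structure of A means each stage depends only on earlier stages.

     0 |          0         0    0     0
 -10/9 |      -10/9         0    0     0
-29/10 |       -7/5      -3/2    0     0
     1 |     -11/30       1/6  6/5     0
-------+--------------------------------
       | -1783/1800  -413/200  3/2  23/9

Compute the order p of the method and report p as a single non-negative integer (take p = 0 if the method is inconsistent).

2

b = (-1783/1800, -413/200, 3/2, 23/9)
c = (0, -10/9, -29/10, 1)
Ac = (0, 0, 5/3, -2474/675)
Σ b_i: (-1783/1800)·1 + (-413/200)·1 + 3/2·1 + 23/9·1 = 1 ✓
b·c: (-413/200)·(-10/9) + 3/2·(-29/10) + 23/9·1 = 1/2 ✓
b·c²: (-413/200)·100/81 + 3/2·841/100 + 23/9·1 = 204463/16200 ≠ 1/3 ⇒ order 2.
b·Ac: 3/2·5/3 + 23/9·(-2474/675) = -83429/12150 ≠ 1/6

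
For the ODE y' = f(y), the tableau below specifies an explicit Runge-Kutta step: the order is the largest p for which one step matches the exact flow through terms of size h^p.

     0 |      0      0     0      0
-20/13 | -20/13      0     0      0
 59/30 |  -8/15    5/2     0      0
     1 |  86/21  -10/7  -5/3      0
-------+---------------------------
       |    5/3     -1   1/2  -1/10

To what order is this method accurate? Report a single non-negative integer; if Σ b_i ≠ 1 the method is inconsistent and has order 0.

b = (5/3, -1, 1/2, -1/10)
c = (0, -20/13, 59/30, 1)
Ac = (0, 0, -50/13, -1769/1638)
Σ b_i: 5/3·1 + (-1)·1 + 1/2·1 + (-1/10)·1 = 16/15 ≠ 1 ⇒ order 0.

0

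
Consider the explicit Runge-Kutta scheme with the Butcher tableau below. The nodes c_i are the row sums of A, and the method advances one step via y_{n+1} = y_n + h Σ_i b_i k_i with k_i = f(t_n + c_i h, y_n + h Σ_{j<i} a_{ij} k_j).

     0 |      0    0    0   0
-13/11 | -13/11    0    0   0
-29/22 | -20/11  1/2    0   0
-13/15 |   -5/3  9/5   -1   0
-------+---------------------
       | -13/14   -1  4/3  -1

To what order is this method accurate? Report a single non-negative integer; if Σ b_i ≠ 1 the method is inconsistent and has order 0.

0

b = (-13/14, -1, 4/3, -1)
c = (0, -13/11, -29/22, -13/15)
Ac = (0, 0, -13/22, -89/110)
Σ b_i: (-13/14)·1 + (-1)·1 + 4/3·1 + (-1)·1 = -67/42 ≠ 1 ⇒ order 0.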